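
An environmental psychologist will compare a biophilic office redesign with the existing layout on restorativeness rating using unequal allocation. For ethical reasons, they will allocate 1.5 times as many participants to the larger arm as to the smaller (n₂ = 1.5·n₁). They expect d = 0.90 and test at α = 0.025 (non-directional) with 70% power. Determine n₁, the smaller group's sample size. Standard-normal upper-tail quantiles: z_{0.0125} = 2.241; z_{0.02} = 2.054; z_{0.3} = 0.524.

With allocation ratio k = n₂/n₁ = 1.5, Var(x̄₁−x̄₂) = σ²(1/n₁ + 1/(k·n₁)) = σ²·(k+1)/(k·n₁).
So n₁ = (1 + 1/k)·((z_{α/2} + z_β)/d)² = 1.667 × (2.765/0.90)².
n₁ = 1.667 × 9.44 = 15.7.
Round up: n₁ = 16, giving n₂ = 1.5 × 16 = 24.

n₁ = 16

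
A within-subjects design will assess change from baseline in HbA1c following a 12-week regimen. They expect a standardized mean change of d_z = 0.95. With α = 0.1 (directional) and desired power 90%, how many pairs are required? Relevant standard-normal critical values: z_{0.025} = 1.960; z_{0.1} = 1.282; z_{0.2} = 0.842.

For a paired (one-sample on differences) test: n = ((z_{α} + z_β) / d)².
z_{α} + z_β = 1.282 + 1.282 = 2.564.
n = (2.564 / 0.95)² = 2.699² = 7.28.
Round up.

n = 8 pairs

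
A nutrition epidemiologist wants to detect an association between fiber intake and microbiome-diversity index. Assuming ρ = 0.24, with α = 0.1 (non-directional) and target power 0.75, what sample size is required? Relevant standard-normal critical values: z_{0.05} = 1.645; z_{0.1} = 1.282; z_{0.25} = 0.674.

Fisher's z: C = ½·ln((1+r)/(1−r)) = ½·ln(1.6316) = 0.2448.
n = ((z_{α/2} + z_β)/C)² + 3.
(1.645 + 0.674) / 0.2448 = 2.319 / 0.2448 = 9.473.
n = 9.473² + 3 = 89.74 + 3 = 92.7.
Round up.

n = 93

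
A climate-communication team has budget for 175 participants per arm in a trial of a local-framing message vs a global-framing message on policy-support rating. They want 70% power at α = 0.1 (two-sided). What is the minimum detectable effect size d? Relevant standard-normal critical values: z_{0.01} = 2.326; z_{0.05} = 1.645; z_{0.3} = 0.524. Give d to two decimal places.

For two independent groups of n = 175 each: d_min = (z_{α/2} + z_β)·√(2/n).
z-sum = 1.645 + 0.524 = 2.169.
d_min = 2.169 × √(2/175) = 2.169 × 0.1069 = 0.232.

d_min ≈ 0.23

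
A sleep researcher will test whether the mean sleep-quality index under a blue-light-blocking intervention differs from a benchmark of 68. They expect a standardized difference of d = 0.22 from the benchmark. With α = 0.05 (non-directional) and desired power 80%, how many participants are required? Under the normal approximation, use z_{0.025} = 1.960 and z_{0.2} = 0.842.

n = 163

For a one-sample test: n = ((z_{α/2} + z_β) / d)².
z_{α/2} + z_β = 1.960 + 0.842 = 2.802.
n = (2.802 / 0.22)² = 12.736² = 162.21.
Round up.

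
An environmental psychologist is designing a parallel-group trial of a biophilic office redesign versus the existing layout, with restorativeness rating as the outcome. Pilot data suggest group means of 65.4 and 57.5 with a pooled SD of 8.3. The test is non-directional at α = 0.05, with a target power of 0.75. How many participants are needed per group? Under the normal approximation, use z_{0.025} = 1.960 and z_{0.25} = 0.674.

n = 16 per group

Cohen's d = |M₁ − M₂| / SD_pooled = |65.4 − 57.5| / 8.3 = 7.9 / 8.3 = 0.952.
For two independent groups with equal n: n = 2·((z_{α/2} + z_β) / d)².
z_{α/2} + z_β = 1.960 + 0.674 = 2.634.
n = 2 × (2.634 / 0.952)² = 2 × 2.767² = 2 × 7.66 = 15.3.
Round up to the next whole participant.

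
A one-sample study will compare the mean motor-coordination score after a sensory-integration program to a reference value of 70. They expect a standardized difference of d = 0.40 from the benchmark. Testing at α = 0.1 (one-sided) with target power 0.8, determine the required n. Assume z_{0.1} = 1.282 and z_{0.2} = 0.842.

n = 29

For a one-sample test: n = ((z_{α} + z_β) / d)².
z_{α} + z_β = 1.282 + 0.842 = 2.124.
n = (2.124 / 0.40)² = 5.310² = 28.20.
Round up.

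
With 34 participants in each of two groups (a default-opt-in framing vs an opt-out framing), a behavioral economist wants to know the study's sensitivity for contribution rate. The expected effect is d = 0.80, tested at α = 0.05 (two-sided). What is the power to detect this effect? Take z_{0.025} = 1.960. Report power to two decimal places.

power ≈ 0.91

For two equal groups, power = Φ(d·√(n/2) − z_{α/2}).
d·√(n/2) = 0.80 × √(34/2) = 0.80 × 4.123 = 3.298.
z_β = 3.298 − 1.960 = 1.338.
Power = Φ(1.338) = 0.910.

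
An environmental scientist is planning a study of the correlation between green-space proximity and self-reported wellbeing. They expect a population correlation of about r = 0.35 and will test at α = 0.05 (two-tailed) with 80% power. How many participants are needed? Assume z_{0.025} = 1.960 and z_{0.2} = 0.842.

n = 62

Fisher's z: C = ½·ln((1+r)/(1−r)) = ½·ln(2.0769) = 0.3654.
n = ((z_{α/2} + z_β)/C)² + 3.
(1.960 + 0.842) / 0.3654 = 2.802 / 0.3654 = 7.668.
n = 7.668² + 3 = 58.80 + 3 = 61.8.
Round up.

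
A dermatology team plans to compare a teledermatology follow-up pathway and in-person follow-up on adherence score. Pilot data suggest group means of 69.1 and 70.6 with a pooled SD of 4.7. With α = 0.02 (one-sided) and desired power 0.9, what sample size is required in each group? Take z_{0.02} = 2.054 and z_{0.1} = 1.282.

n = 219 per group

Cohen's d = |M₁ − M₂| / SD_pooled = |69.1 − 70.6| / 4.7 = 1.5 / 4.7 = 0.319.
For two independent groups with equal n: n = 2·((z_{α} + z_β) / d)².
z_{α} + z_β = 2.054 + 1.282 = 3.336.
n = 2 × (3.336 / 0.319)² = 2 × 10.458² = 2 × 109.36 = 218.7.
Round up to the next whole participant.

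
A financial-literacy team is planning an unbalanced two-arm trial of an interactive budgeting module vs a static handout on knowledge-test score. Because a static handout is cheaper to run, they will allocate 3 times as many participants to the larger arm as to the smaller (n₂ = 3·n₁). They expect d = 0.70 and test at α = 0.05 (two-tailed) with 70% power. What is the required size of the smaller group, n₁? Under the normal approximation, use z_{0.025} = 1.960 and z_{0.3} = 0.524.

n₁ = 17

With allocation ratio k = n₂/n₁ = 3, Var(x̄₁−x̄₂) = σ²(1/n₁ + 1/(k·n₁)) = σ²·(k+1)/(k·n₁).
So n₁ = (1 + 1/k)·((z_{α/2} + z_β)/d)² = 1.333 × (2.484/0.70)².
n₁ = 1.333 × 12.59 = 16.8.
Round up: n₁ = 17, giving n₂ = 3 × 17 = 51.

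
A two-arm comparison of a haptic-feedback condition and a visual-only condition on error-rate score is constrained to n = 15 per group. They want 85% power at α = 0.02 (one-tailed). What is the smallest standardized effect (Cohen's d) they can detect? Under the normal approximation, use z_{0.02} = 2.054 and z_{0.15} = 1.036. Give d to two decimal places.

d_min ≈ 1.13

For two independent groups of n = 15 each: d_min = (z_{α} + z_β)·√(2/n).
z-sum = 2.054 + 1.036 = 3.090.
d_min = 3.090 × √(2/15) = 3.090 × 0.3651 = 1.128.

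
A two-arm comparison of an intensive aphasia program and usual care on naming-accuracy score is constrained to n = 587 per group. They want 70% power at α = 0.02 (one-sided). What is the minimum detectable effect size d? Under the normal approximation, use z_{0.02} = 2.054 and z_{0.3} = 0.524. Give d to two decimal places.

For two independent groups of n = 587 each: d_min = (z_{α} + z_β)·√(2/n).
z-sum = 2.054 + 0.524 = 2.578.
d_min = 2.578 × √(2/587) = 2.578 × 0.0584 = 0.150.

d_min ≈ 0.15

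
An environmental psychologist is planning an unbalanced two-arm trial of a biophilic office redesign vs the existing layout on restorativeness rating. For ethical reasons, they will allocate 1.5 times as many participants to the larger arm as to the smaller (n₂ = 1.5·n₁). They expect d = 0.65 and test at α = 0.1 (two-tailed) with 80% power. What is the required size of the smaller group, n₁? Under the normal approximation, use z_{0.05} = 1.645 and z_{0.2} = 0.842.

With allocation ratio k = n₂/n₁ = 1.5, Var(x̄₁−x̄₂) = σ²(1/n₁ + 1/(k·n₁)) = σ²·(k+1)/(k·n₁).
So n₁ = (1 + 1/k)·((z_{α/2} + z_β)/d)² = 1.667 × (2.487/0.65)².
n₁ = 1.667 × 14.64 = 24.4.
Round up: n₁ = 25, giving n₂ = ⌈1.5 × 25⌉ = ⌈37.5⌉ = 38.

n₁ = 25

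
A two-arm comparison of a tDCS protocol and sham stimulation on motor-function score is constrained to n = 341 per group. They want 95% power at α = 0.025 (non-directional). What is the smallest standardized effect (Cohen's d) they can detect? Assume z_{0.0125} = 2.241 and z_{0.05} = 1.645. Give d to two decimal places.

For two independent groups of n = 341 each: d_min = (z_{α/2} + z_β)·√(2/n).
z-sum = 2.241 + 1.645 = 3.886.
d_min = 3.886 × √(2/341) = 3.886 × 0.0766 = 0.298.

d_min ≈ 0.30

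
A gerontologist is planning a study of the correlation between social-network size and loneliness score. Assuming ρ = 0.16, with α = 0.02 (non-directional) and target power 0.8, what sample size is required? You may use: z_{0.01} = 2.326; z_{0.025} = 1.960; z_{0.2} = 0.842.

Fisher's z: C = ½·ln((1+r)/(1−r)) = ½·ln(1.3810) = 0.1614.
n = ((z_{α/2} + z_β)/C)² + 3.
(2.326 + 0.842) / 0.1614 = 3.168 / 0.1614 = 19.628.
n = 19.628² + 3 = 385.27 + 3 = 388.3.
Round up.

n = 389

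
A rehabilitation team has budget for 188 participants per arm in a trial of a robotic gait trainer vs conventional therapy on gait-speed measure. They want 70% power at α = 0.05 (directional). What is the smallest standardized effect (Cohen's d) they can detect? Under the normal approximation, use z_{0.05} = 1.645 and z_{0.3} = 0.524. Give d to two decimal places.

d_min ≈ 0.22

For two independent groups of n = 188 each: d_min = (z_{α} + z_β)·√(2/n).
z-sum = 1.645 + 0.524 = 2.169.
d_min = 2.169 × √(2/188) = 2.169 × 0.1031 = 0.224.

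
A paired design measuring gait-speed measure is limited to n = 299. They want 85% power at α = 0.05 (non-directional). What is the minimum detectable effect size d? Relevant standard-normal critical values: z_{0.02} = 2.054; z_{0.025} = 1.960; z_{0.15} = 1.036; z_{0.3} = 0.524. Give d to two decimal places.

d_min ≈ 0.17

For a single sample (or paired design) of n = 299: d_min = (z_{α/2} + z_β)/√n.
z-sum = 1.960 + 1.036 = 2.996.
d_min = 2.996 / √299 = 2.996 / 17.292 = 0.173.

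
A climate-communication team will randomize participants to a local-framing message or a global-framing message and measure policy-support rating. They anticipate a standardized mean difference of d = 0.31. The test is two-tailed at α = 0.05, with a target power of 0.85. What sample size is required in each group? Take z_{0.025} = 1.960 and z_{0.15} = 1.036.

n = 187 per group

For two independent groups with equal n: n = 2·((z_{α/2} + z_β) / d)².
z_{α/2} + z_β = 1.960 + 1.036 = 2.996.
n = 2 × (2.996 / 0.31)² = 2 × 9.665² = 2 × 93.40 = 186.8.
Round up to the next whole participant.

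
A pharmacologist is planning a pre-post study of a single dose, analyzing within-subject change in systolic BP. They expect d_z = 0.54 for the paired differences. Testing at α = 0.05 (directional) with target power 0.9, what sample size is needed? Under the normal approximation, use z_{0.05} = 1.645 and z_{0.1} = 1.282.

For a paired (one-sample on differences) test: n = ((z_{α} + z_β) / d)².
z_{α} + z_β = 1.645 + 1.282 = 2.927.
n = (2.927 / 0.54)² = 5.420² = 29.38.
Round up.

n = 30 pairs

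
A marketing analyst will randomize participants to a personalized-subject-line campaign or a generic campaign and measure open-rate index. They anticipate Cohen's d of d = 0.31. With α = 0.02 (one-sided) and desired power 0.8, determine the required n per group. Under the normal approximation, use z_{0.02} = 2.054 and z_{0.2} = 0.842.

For two independent groups with equal n: n = 2·((z_{α} + z_β) / d)².
z_{α} + z_β = 2.054 + 0.842 = 2.896.
n = 2 × (2.896 / 0.31)² = 2 × 9.342² = 2 × 87.27 = 174.5.
Round up to the next whole participant.

n = 175 per group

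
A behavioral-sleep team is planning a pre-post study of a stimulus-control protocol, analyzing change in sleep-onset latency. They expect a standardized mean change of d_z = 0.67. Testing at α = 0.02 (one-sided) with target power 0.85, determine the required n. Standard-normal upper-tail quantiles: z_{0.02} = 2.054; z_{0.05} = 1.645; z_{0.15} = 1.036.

For a paired (one-sample on differences) test: n = ((z_{α} + z_β) / d)².
z_{α} + z_β = 2.054 + 1.036 = 3.090.
n = (3.090 / 0.67)² = 4.612² = 21.27.
Round up.

n = 22 pairs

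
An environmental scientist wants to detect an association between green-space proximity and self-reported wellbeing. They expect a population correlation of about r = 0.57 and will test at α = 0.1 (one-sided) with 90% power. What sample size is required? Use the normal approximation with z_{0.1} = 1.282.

n = 19

Fisher's z: C = ½·ln((1+r)/(1−r)) = ½·ln(3.6512) = 0.6475.
n = ((z_{α} + z_β)/C)² + 3.
(1.282 + 1.282) / 0.6475 = 2.564 / 0.6475 = 3.960.
n = 3.960² + 3 = 15.68 + 3 = 18.7.
Round up.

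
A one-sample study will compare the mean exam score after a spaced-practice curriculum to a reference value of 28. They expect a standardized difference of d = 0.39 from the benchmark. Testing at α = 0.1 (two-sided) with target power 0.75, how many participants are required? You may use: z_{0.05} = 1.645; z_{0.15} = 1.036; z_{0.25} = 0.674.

n = 36

For a one-sample test: n = ((z_{α/2} + z_β) / d)².
z_{α/2} + z_β = 1.645 + 0.674 = 2.319.
n = (2.319 / 0.39)² = 5.946² = 35.36.
Round up.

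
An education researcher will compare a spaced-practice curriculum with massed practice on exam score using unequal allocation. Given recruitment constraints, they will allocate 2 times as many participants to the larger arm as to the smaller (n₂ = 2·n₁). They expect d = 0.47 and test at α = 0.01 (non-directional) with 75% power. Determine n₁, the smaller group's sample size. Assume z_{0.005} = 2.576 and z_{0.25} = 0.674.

n₁ = 72

With allocation ratio k = n₂/n₁ = 2, Var(x̄₁−x̄₂) = σ²(1/n₁ + 1/(k·n₁)) = σ²·(k+1)/(k·n₁).
So n₁ = (1 + 1/k)·((z_{α/2} + z_β)/d)² = 1.500 × (3.250/0.47)².
n₁ = 1.500 × 47.82 = 71.7.
Round up: n₁ = 72, giving n₂ = 2 × 72 = 144.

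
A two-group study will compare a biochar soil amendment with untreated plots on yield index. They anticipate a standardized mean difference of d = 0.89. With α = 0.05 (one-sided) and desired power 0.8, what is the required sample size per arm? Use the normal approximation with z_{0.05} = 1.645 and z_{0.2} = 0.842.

n = 16 per group

For two independent groups with equal n: n = 2·((z_{α} + z_β) / d)².
z_{α} + z_β = 1.645 + 0.842 = 2.487.
n = 2 × (2.487 / 0.89)² = 2 × 2.794² = 2 × 7.81 = 15.6.
Round up to the next whole participant.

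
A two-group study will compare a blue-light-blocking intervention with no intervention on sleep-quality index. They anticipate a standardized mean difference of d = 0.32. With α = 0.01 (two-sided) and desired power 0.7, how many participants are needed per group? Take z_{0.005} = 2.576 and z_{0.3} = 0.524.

n = 188 per group

For two independent groups with equal n: n = 2·((z_{α/2} + z_β) / d)².
z_{α/2} + z_β = 2.576 + 0.524 = 3.100.
n = 2 × (3.100 / 0.32)² = 2 × 9.688² = 2 × 93.85 = 187.7.
Round up to the next whole participant.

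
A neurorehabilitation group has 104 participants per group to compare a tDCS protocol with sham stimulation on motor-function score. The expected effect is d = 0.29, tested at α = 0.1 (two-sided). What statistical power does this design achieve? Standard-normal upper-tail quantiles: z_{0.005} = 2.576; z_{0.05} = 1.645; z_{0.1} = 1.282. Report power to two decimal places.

power ≈ 0.67

For two equal groups, power = Φ(d·√(n/2) − z_{α/2}).
d·√(n/2) = 0.29 × √(104/2) = 0.29 × 7.211 = 2.091.
z_β = 2.091 − 1.645 = 0.446.
Power = Φ(0.446) = 0.672.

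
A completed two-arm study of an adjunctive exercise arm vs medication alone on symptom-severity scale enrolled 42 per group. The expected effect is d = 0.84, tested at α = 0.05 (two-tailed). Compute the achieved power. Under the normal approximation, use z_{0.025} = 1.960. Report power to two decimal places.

power ≈ 0.97

For two equal groups, power = Φ(d·√(n/2) − z_{α/2}).
d·√(n/2) = 0.84 × √(42/2) = 0.84 × 4.583 = 3.849.
z_β = 3.849 − 1.960 = 1.889.
Power = Φ(1.889) = 0.971.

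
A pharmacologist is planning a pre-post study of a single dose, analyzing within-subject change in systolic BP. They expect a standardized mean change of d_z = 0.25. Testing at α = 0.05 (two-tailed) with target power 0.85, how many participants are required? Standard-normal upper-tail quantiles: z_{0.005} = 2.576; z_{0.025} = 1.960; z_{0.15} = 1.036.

For a paired (one-sample on differences) test: n = ((z_{α/2} + z_β) / d)².
z_{α/2} + z_β = 1.960 + 1.036 = 2.996.
n = (2.996 / 0.25)² = 11.984² = 143.62.
Round up.

n = 144 pairs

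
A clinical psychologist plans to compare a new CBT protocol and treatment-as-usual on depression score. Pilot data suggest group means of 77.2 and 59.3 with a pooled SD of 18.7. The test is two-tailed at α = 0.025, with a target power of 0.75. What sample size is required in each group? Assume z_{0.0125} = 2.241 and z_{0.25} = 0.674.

n = 19 per group

Cohen's d = |M₁ − M₂| / SD_pooled = |77.2 − 59.3| / 18.7 = 17.9 / 18.7 = 0.957.
For two independent groups with equal n: n = 2·((z_{α/2} + z_β) / d)².
z_{α/2} + z_β = 2.241 + 0.674 = 2.915.
n = 2 × (2.915 / 0.957)² = 2 × 3.046² = 2 × 9.28 = 18.6.
Round up to the next whole participant.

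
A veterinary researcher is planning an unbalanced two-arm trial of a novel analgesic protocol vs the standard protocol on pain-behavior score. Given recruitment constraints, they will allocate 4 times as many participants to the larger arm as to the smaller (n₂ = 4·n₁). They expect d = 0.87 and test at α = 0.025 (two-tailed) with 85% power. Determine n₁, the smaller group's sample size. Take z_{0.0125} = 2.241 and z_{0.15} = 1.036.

With allocation ratio k = n₂/n₁ = 4, Var(x̄₁−x̄₂) = σ²(1/n₁ + 1/(k·n₁)) = σ²·(k+1)/(k·n₁).
So n₁ = (1 + 1/k)·((z_{α/2} + z_β)/d)² = 1.250 × (3.277/0.87)².
n₁ = 1.250 × 14.19 = 17.7.
Round up: n₁ = 18, giving n₂ = 4 × 18 = 72.

n₁ = 18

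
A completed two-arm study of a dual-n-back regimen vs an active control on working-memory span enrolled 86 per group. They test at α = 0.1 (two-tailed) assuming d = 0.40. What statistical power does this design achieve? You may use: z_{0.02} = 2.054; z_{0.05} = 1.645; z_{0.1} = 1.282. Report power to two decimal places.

power ≈ 0.84

For two equal groups, power = Φ(d·√(n/2) − z_{α/2}).
d·√(n/2) = 0.40 × √(86/2) = 0.40 × 6.557 = 2.623.
z_β = 2.623 − 1.645 = 0.978.
Power = Φ(0.978) = 0.836.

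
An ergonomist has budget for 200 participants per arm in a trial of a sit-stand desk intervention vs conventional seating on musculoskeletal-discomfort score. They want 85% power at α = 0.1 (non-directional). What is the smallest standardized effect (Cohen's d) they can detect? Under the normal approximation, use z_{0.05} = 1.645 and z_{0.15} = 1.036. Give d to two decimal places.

For two independent groups of n = 200 each: d_min = (z_{α/2} + z_β)·√(2/n).
z-sum = 1.645 + 1.036 = 2.681.
d_min = 2.681 × √(2/200) = 2.681 × 0.1000 = 0.268.

d_min ≈ 0.27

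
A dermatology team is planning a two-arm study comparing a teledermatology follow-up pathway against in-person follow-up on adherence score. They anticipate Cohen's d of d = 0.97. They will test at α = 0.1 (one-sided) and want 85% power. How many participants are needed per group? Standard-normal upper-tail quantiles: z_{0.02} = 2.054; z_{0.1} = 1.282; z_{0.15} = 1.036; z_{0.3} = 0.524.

n = 12 per group

For two independent groups with equal n: n = 2·((z_{α} + z_β) / d)².
z_{α} + z_β = 1.282 + 1.036 = 2.318.
n = 2 × (2.318 / 0.97)² = 2 × 2.390² = 2 × 5.71 = 11.4.
Round up to the next whole participant.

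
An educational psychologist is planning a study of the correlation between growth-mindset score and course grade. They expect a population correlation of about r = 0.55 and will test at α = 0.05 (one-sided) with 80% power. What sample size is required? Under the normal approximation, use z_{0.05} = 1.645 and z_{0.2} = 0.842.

n = 20

Fisher's z: C = ½·ln((1+r)/(1−r)) = ½·ln(3.4444) = 0.6184.
n = ((z_{α} + z_β)/C)² + 3.
(1.645 + 0.842) / 0.6184 = 2.487 / 0.6184 = 4.022.
n = 4.022² + 3 = 16.17 + 3 = 19.2.
Round up.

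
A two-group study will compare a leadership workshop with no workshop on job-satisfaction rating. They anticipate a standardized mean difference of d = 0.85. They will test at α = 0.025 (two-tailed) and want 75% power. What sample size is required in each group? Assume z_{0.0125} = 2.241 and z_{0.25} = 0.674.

n = 24 per group

For two independent groups with equal n: n = 2·((z_{α/2} + z_β) / d)².
z_{α/2} + z_β = 2.241 + 0.674 = 2.915.
n = 2 × (2.915 / 0.85)² = 2 × 3.429² = 2 × 11.76 = 23.5.
Round up to the next whole participant.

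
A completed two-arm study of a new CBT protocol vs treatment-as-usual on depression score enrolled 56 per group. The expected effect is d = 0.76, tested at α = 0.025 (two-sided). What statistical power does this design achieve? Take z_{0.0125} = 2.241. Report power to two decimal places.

For two equal groups, power = Φ(d·√(n/2) − z_{α/2}).
d·√(n/2) = 0.76 × √(56/2) = 0.76 × 5.292 = 4.022.
z_β = 4.022 − 2.241 = 1.781.
Power = Φ(1.781) = 0.963.

power ≈ 0.96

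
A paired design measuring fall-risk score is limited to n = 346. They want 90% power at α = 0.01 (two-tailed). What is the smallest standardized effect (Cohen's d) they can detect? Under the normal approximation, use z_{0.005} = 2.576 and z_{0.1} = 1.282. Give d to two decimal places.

For a single sample (or paired design) of n = 346: d_min = (z_{α/2} + z_β)/√n.
z-sum = 2.576 + 1.282 = 3.858.
d_min = 3.858 / √346 = 3.858 / 18.601 = 0.207.

d_min ≈ 0.21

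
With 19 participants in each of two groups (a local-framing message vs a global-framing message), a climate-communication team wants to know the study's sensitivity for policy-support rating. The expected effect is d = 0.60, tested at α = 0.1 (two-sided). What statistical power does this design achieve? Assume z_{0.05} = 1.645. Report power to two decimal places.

For two equal groups, power = Φ(d·√(n/2) − z_{α/2}).
d·√(n/2) = 0.60 × √(19/2) = 0.60 × 3.082 = 1.849.
z_β = 1.849 − 1.645 = 0.204.
Power = Φ(0.204) = 0.581.

power ≈ 0.58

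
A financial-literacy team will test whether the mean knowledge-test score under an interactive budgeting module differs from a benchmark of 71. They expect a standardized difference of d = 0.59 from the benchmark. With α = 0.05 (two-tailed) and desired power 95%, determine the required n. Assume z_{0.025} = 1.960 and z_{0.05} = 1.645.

For a one-sample test: n = ((z_{α/2} + z_β) / d)².
z_{α/2} + z_β = 1.960 + 1.645 = 3.605.
n = (3.605 / 0.59)² = 6.110² = 37.33.
Round up.

n = 38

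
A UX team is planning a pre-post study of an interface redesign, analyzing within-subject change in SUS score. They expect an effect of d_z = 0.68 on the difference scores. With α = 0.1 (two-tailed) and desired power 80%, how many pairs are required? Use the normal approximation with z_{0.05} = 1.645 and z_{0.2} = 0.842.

For a paired (one-sample on differences) test: n = ((z_{α/2} + z_β) / d)².
z_{α/2} + z_β = 1.645 + 0.842 = 2.487.
n = (2.487 / 0.68)² = 3.657² = 13.38.
Round up.

n = 14 pairs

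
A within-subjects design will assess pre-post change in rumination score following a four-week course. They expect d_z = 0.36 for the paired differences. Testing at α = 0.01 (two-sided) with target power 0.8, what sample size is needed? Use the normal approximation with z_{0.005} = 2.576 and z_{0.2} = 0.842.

For a paired (one-sample on differences) test: n = ((z_{α/2} + z_β) / d)².
z_{α/2} + z_β = 2.576 + 0.842 = 3.418.
n = (3.418 / 0.36)² = 9.494² = 90.14.
Round up.

n = 91 pairs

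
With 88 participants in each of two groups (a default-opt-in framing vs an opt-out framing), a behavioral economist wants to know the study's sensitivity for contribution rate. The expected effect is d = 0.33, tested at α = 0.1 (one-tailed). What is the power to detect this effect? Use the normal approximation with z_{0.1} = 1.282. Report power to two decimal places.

For two equal groups, power = Φ(d·√(n/2) − z_{α}).
d·√(n/2) = 0.33 × √(88/2) = 0.33 × 6.633 = 2.189.
z_β = 2.189 − 1.282 = 0.907.
Power = Φ(0.907) = 0.818.

power ≈ 0.82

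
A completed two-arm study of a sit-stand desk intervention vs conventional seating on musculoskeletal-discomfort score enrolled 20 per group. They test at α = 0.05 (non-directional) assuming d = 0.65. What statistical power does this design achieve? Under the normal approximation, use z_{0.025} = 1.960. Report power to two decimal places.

power ≈ 0.54

For two equal groups, power = Φ(d·√(n/2) − z_{α/2}).
d·√(n/2) = 0.65 × √(20/2) = 0.65 × 3.162 = 2.055.
z_β = 2.055 − 1.960 = 0.095.
Power = Φ(0.095) = 0.538.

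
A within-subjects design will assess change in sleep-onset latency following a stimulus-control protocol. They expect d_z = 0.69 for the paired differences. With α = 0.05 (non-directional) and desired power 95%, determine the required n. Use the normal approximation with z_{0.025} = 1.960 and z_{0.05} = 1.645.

n = 28 pairs

For a paired (one-sample on differences) test: n = ((z_{α/2} + z_β) / d)².
z_{α/2} + z_β = 1.960 + 1.645 = 3.605.
n = (3.605 / 0.69)² = 5.225² = 27.30.
Round up.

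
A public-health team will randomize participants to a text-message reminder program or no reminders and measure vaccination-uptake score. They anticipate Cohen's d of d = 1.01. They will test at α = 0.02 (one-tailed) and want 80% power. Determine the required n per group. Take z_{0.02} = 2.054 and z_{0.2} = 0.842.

n = 17 per group

For two independent groups with equal n: n = 2·((z_{α} + z_β) / d)².
z_{α} + z_β = 2.054 + 0.842 = 2.896.
n = 2 × (2.896 / 1.01)² = 2 × 2.867² = 2 × 8.22 = 16.4.
Round up to the next whole participant.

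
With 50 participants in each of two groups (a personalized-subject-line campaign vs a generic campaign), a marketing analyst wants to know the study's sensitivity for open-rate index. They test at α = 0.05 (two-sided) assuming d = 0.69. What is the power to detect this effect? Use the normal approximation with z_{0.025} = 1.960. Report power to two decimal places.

For two equal groups, power = Φ(d·√(n/2) − z_{α/2}).
d·√(n/2) = 0.69 × √(50/2) = 0.69 × 5.000 = 3.450.
z_β = 3.450 − 1.960 = 1.490.
Power = Φ(1.490) = 0.932.

power ≈ 0.93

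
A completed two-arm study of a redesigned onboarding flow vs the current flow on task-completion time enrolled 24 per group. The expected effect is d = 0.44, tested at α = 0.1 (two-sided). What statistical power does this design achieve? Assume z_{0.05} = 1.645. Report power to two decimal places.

For two equal groups, power = Φ(d·√(n/2) − z_{α/2}).
d·√(n/2) = 0.44 × √(24/2) = 0.44 × 3.464 = 1.524.
z_β = 1.524 − 1.645 = -0.121.
Power = Φ(-0.121) = 0.452.

power ≈ 0.45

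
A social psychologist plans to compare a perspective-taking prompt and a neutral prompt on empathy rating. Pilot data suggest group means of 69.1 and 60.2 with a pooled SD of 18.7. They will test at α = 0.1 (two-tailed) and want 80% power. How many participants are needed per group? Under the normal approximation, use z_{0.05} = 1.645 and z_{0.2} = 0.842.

n = 55 per group

Cohen's d = |M₁ − M₂| / SD_pooled = |69.1 − 60.2| / 18.7 = 8.9 / 18.7 = 0.476.
For two independent groups with equal n: n = 2·((z_{α/2} + z_β) / d)².
z_{α/2} + z_β = 1.645 + 0.842 = 2.487.
n = 2 × (2.487 / 0.476)² = 2 × 5.225² = 2 × 27.30 = 54.6.
Round up to the next whole participant.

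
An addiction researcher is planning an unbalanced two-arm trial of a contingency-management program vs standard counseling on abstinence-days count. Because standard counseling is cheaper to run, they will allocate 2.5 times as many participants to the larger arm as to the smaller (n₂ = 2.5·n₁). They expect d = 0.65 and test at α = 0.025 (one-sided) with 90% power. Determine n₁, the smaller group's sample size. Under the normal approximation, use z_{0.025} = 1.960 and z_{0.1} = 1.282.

n₁ = 35

With allocation ratio k = n₂/n₁ = 2.5, Var(x̄₁−x̄₂) = σ²(1/n₁ + 1/(k·n₁)) = σ²·(k+1)/(k·n₁).
So n₁ = (1 + 1/k)·((z_{α} + z_β)/d)² = 1.400 × (3.242/0.65)².
n₁ = 1.400 × 24.88 = 34.8.
Round up: n₁ = 35, giving n₂ = ⌈2.5 × 35⌉ = ⌈87.5⌉ = 88.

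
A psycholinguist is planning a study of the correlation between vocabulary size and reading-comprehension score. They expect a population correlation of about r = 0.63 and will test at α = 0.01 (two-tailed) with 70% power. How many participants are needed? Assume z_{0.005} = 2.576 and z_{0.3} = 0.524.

n = 21

Fisher's z: C = ½·ln((1+r)/(1−r)) = ½·ln(4.4054) = 0.7414.
n = ((z_{α/2} + z_β)/C)² + 3.
(2.576 + 0.524) / 0.7414 = 3.100 / 0.7414 = 4.181.
n = 4.181² + 3 = 17.48 + 3 = 20.5.
Round up.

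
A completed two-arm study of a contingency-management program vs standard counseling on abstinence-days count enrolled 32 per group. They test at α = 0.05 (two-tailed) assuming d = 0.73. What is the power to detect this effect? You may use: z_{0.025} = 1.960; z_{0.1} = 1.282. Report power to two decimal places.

For two equal groups, power = Φ(d·√(n/2) − z_{α/2}).
d·√(n/2) = 0.73 × √(32/2) = 0.73 × 4.000 = 2.920.
z_β = 2.920 − 1.960 = 0.960.
Power = Φ(0.960) = 0.831.

power ≈ 0.83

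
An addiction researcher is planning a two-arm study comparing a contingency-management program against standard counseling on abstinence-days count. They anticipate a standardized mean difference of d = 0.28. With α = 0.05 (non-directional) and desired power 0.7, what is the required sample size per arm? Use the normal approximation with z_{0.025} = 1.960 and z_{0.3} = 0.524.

For two independent groups with equal n: n = 2·((z_{α/2} + z_β) / d)².
z_{α/2} + z_β = 1.960 + 0.524 = 2.484.
n = 2 × (2.484 / 0.28)² = 2 × 8.871² = 2 × 78.70 = 157.4.
Round up to the next whole participant.

n = 158 per group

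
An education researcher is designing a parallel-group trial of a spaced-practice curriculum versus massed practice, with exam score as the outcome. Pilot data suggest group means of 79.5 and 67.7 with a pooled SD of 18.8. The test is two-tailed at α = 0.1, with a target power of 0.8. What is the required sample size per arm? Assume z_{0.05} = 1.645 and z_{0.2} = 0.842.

n = 32 per group

Cohen's d = |M₁ − M₂| / SD_pooled = |79.5 − 67.7| / 18.8 = 11.8 / 18.8 = 0.628.
For two independent groups with equal n: n = 2·((z_{α/2} + z_β) / d)².
z_{α/2} + z_β = 1.645 + 0.842 = 2.487.
n = 2 × (2.487 / 0.628)² = 2 × 3.960² = 2 × 15.68 = 31.4.
Round up to the next whole participant.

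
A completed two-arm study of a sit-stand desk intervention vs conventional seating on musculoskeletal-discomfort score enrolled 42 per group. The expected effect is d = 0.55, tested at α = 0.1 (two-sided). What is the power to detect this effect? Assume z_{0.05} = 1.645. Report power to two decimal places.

For two equal groups, power = Φ(d·√(n/2) − z_{α/2}).
d·√(n/2) = 0.55 × √(42/2) = 0.55 × 4.583 = 2.520.
z_β = 2.520 − 1.645 = 0.875.
Power = Φ(0.875) = 0.809.

power ≈ 0.81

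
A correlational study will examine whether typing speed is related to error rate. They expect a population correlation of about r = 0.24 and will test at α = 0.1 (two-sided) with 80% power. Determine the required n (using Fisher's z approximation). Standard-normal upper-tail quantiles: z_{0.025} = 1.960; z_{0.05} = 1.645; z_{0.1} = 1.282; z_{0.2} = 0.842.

Fisher's z: C = ½·ln((1+r)/(1−r)) = ½·ln(1.6316) = 0.2448.
n = ((z_{α/2} + z_β)/C)² + 3.
(1.645 + 0.842) / 0.2448 = 2.487 / 0.2448 = 10.159.
n = 10.159² + 3 = 103.21 + 3 = 106.2.
Round up.

n = 107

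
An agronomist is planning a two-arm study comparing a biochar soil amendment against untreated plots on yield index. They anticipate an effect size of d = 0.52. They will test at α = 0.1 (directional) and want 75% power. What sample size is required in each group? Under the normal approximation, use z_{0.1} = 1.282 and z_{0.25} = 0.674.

For two independent groups with equal n: n = 2·((z_{α} + z_β) / d)².
z_{α} + z_β = 1.282 + 0.674 = 1.956.
n = 2 × (1.956 / 0.52)² = 2 × 3.762² = 2 × 14.15 = 28.3.
Round up to the next whole participant.

n = 29 per group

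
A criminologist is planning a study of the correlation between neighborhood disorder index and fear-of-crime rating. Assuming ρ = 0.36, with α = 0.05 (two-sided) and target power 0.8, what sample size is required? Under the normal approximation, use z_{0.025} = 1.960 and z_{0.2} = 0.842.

n = 59

Fisher's z: C = ½·ln((1+r)/(1−r)) = ½·ln(2.1250) = 0.3769.
n = ((z_{α/2} + z_β)/C)² + 3.
(1.960 + 0.842) / 0.3769 = 2.802 / 0.3769 = 7.434.
n = 7.434² + 3 = 55.27 + 3 = 58.3.
Round up.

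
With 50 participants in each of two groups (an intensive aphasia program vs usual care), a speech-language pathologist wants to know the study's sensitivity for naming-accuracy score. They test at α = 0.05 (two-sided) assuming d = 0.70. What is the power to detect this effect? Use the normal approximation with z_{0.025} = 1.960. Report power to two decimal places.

For two equal groups, power = Φ(d·√(n/2) − z_{α/2}).
d·√(n/2) = 0.70 × √(50/2) = 0.70 × 5.000 = 3.500.
z_β = 3.500 − 1.960 = 1.540.
Power = Φ(1.540) = 0.938.

power ≈ 0.94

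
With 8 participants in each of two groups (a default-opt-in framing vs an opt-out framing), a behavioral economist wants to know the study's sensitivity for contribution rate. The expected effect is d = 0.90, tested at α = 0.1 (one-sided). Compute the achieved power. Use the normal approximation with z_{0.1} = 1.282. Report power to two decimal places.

For two equal groups, power = Φ(d·√(n/2) − z_{α}).
d·√(n/2) = 0.90 × √(8/2) = 0.90 × 2.000 = 1.800.
z_β = 1.800 − 1.282 = 0.518.
Power = Φ(0.518) = 0.698.

power ≈ 0.70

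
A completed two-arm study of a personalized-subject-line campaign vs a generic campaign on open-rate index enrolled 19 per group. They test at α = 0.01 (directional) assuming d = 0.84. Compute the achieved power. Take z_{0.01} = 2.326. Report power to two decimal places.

For two equal groups, power = Φ(d·√(n/2) − z_{α}).
d·√(n/2) = 0.84 × √(19/2) = 0.84 × 3.082 = 2.589.
z_β = 2.589 − 2.326 = 0.263.
Power = Φ(0.263) = 0.604.

power ≈ 0.60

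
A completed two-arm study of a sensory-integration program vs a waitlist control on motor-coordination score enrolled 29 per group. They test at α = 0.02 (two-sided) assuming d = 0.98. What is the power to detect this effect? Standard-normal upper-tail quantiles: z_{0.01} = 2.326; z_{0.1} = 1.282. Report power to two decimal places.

power ≈ 0.92

For two equal groups, power = Φ(d·√(n/2) − z_{α/2}).
d·√(n/2) = 0.98 × √(29/2) = 0.98 × 3.808 = 3.732.
z_β = 3.732 − 2.326 = 1.406.
Power = Φ(1.406) = 0.920.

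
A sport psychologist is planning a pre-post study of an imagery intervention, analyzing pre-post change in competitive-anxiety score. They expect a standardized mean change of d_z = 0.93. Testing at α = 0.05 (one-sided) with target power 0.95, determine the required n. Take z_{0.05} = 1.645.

n = 13 pairs

For a paired (one-sample on differences) test: n = ((z_{α} + z_β) / d)².
z_{α} + z_β = 1.645 + 1.645 = 3.290.
n = (3.290 / 0.93)² = 3.538² = 12.51.
Round up.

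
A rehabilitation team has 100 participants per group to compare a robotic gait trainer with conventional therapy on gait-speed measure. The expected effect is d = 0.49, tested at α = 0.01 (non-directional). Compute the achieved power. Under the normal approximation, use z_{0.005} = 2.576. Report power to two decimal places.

power ≈ 0.81

For two equal groups, power = Φ(d·√(n/2) − z_{α/2}).
d·√(n/2) = 0.49 × √(100/2) = 0.49 × 7.071 = 3.465.
z_β = 3.465 − 2.576 = 0.889.
Power = Φ(0.889) = 0.813.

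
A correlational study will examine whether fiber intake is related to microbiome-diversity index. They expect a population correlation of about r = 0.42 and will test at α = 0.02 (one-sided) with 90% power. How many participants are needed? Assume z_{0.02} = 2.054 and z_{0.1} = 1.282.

Fisher's z: C = ½·ln((1+r)/(1−r)) = ½·ln(2.4483) = 0.4477.
n = ((z_{α} + z_β)/C)² + 3.
(2.054 + 1.282) / 0.4477 = 3.336 / 0.4477 = 7.451.
n = 7.451² + 3 = 55.52 + 3 = 58.5.
Round up.

n = 59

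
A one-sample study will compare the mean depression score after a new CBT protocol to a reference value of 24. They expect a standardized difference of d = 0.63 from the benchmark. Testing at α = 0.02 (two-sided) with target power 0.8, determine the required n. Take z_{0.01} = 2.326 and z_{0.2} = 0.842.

For a one-sample test: n = ((z_{α/2} + z_β) / d)².
z_{α/2} + z_β = 2.326 + 0.842 = 3.168.
n = (3.168 / 0.63)² = 5.029² = 25.29.
Round up.

n = 26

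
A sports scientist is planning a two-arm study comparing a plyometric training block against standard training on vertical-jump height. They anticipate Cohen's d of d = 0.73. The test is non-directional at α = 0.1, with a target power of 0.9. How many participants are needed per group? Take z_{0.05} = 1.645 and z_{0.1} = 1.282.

For two independent groups with equal n: n = 2·((z_{α/2} + z_β) / d)².
z_{α/2} + z_β = 1.645 + 1.282 = 2.927.
n = 2 × (2.927 / 0.73)² = 2 × 4.010² = 2 × 16.08 = 32.2.
Round up to the next whole participant.

n = 33 per group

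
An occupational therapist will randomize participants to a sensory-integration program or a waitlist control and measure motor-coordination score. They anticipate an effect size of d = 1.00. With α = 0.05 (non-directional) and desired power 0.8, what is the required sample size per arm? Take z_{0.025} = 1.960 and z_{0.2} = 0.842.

n = 16 per group

For two independent groups with equal n: n = 2·((z_{α/2} + z_β) / d)².
z_{α/2} + z_β = 1.960 + 0.842 = 2.802.
n = 2 × (2.802 / 1.00)² = 2 × 2.802² = 2 × 7.85 = 15.7.
Round up to the next whole participant.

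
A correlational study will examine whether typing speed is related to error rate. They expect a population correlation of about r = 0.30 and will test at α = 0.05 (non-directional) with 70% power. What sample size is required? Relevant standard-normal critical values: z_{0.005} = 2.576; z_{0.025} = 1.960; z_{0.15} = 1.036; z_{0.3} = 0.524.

Fisher's z: C = ½·ln((1+r)/(1−r)) = ½·ln(1.8571) = 0.3095.
n = ((z_{α/2} + z_β)/C)² + 3.
(1.960 + 0.524) / 0.3095 = 2.484 / 0.3095 = 8.026.
n = 8.026² + 3 = 64.41 + 3 = 67.4.
Round up.

n = 68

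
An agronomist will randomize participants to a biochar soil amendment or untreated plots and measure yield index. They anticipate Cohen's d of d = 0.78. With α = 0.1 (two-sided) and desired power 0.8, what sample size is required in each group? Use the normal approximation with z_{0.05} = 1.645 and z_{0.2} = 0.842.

n = 21 per group

For two independent groups with equal n: n = 2·((z_{α/2} + z_β) / d)².
z_{α/2} + z_β = 1.645 + 0.842 = 2.487.
n = 2 × (2.487 / 0.78)² = 2 × 3.188² = 2 × 10.17 = 20.3.
Round up to the next whole participant.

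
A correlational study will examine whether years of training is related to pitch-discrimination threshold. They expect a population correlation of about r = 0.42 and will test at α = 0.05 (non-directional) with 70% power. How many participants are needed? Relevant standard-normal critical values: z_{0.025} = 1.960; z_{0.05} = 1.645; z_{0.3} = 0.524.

Fisher's z: C = ½·ln((1+r)/(1−r)) = ½·ln(2.4483) = 0.4477.
n = ((z_{α/2} + z_β)/C)² + 3.
(1.960 + 0.524) / 0.4477 = 2.484 / 0.4477 = 5.548.
n = 5.548² + 3 = 30.78 + 3 = 33.8.
Round up.

n = 34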